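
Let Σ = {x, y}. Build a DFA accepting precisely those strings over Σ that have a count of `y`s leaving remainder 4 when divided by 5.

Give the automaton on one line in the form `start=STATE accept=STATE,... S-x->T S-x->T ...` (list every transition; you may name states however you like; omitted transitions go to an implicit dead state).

The only thing that matters is how many `y`s have appeared, reduced mod 5. Use one state per residue: s0 for 0, …, s4 for 4. Reading `y` moves to the next residue; anything else stays put. s4 is accepting.
A 5-state machine:
        x   y  
>  s0   s0  s1 
   s1   s1  s2 
   s2   s2  s3 
   s3   s3  s4 
 * s4   s4  s0 
(> = start, * = accepting)

start=s0 accept=s4 s0-x->s0 s0-y->s1 s1-x->s1 s1-y->s2 s2-x->s2 s2-y->s3 s3-x->s3 s3-y->s4 s4-x->s4 s4-y->s0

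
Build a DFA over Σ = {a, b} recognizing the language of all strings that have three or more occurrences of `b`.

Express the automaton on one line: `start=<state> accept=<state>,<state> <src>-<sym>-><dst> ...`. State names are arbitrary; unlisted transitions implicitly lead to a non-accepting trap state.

Count `b`s, saturating at 4: states q0 through q3 mean 0 through 3 `b`s seen; q4 means more than 3. Each `b` increments (capped at q4); other symbols loop. Accept from {q3, q4}.
        a   b  
>  q0   q0  q1 
   q1   q1  q2 
   q2   q2  q3 
 * q3   q3  q4 
 * q4   q4  q4 
(> = start, * = accepting)

start=q0 accept=q3,q4 q0-a->q0 q0-b->q1 q1-a->q1 q1-b->q2 q2-a->q2 q2-b->q3 q3-a->q3 q3-b->q4 q4-a->q4 q4-b->q4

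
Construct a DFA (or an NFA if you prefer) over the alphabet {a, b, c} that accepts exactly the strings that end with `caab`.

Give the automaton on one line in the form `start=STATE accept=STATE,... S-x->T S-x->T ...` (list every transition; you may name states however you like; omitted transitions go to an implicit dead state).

Remember how much of `caab` the current input suffix matches. State q0 means no match yet; q1 means the last symbol is `c`; q2 means the last 2 symbols are `ca`; q3 means the last 3 symbols are `caa`; q4 means the last 4 symbols are `caab`. Only q4 accepts. On a mismatch, fall back to the longest proper suffix that is still a prefix of `caab`.
A 5-state machine:
        a   b   c  
>  q0   q0  q0  q1 
   q1   q2  q0  q1 
   q2   q3  q0  q1 
   q3   q0  q4  q1 
 * q4   q0  q0  q1 
(> = start, * = accepting)

start=q0 accept=q4 q0-a->q0 q0-b->q0 q0-c->q1 q1-a->q2 q1-b->q0 q1-c->q1 q2-a->q3 q2-b->q0 q2-c->q1 q3-a->q0 q3-b->q4 q3-c->q1 q4-a->q0 q4-b->q0 q4-c->q1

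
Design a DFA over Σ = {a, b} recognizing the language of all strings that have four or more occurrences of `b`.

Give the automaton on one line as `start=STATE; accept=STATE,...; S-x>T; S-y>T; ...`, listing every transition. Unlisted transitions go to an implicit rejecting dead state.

start=q0; accept=q4,q5; q0-a>q0; q0-b>q1; q1-a>q1; q1-b>q2; q2-a>q2; q2-b>q3; q3-a>q3; q3-b>q4; q4-a>q4; q4-b>q5; q5-a>q5; q5-b>q5

Only the number of `b`s matters, and only up to 5. Make a chain q0 → q1 → q2 → q3 → q4 → q5 advanced by each `b` (with q5 absorbing); every other symbol self-loops. The accepting set is {q4, q5}.
A 6-state machine:
        a   b  
>  q0   q0  q1 
   q1   q1  q2 
   q2   q2  q3 
   q3   q3  q4 
 * q4   q4  q5 
 * q5   q5  q5 
(> = start, * = accepting)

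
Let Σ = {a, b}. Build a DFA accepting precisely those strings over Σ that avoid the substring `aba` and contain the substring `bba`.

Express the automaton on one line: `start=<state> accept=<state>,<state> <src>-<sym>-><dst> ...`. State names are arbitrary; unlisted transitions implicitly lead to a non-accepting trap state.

Run two small machines in parallel and take their product. One (4 states) tracks partial matches of the forbidden pattern `aba`; the other (4 states) tracks whether and how much of `bba` has been seen. Each combined state is a pair, one component from each; accept when both components accept. After merging equivalent states the machine shrinks.
        a   b  
>  q0   q1  q2 
   q1   q1  q3 
   q2   q1  q4 
   q3   q5  q4 
   q4   q6  q4 
   q5   q5  q5 
 * q6   q6  q7 
 * q7   q5  q8 
 * q8   q6  q8 
(> = start, * = accepting)

start=q0 accept=q6,q7,q8 q0-a->q1 q0-b->q2 q1-a->q1 q1-b->q3 q2-a->q1 q2-b->q4 q3-a->q5 q3-b->q4 q4-a->q6 q4-b->q4 q5-a->q5 q5-b->q5 q6-a->q6 q6-b->q7 q7-a->q5 q7-b->q8 q8-a->q6 q8-b->q8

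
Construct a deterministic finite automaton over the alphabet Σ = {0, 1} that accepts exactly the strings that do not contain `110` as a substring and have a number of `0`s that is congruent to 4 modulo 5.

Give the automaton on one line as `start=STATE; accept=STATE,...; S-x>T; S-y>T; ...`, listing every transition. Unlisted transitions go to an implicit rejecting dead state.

start=A; accept=I,K,L; A-0>B; A-1>C; B-0>D; B-1>E; C-0>B; C-1>F; D-0>G; D-1>H; E-0>D; E-1>F; F-0>F; F-1>F; G-0>I; G-1>J; H-0>G; H-1>F; I-0>A; I-1>K; J-0>I; J-1>F; K-0>A; K-1>L; L-0>F; L-1>L

Handle the two conditions separately and then intersect. One (4 states) tracks partial matches of the forbidden pattern `110`; the other (5 states) tracks the count of `0`s modulo 5. Each combined state is a pair, one component from each; accept when both components accept. Equivalent product states are then merged.
       0  1 
>  A   B  C 
   B   D  E 
   C   B  F 
   D   G  H 
   E   D  F 
   F   F  F 
   G   I  J 
   H   G  F 
 * I   A  K 
   J   I  F 
 * K   A  L 
 * L   F  L 
(> = start, * = accepting)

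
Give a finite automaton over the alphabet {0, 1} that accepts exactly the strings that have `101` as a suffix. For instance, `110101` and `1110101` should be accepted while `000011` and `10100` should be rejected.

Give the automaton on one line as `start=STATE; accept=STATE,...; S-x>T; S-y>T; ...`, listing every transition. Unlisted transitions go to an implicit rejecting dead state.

Let each state record the length of the longest suffix of the input read so far that is also a prefix of `101`. q1 means the last symbol is `1`; q2 means the last 2 symbols are `10`; q3 means the last 3 symbols are `101`. Accept only at q3, where the string currently ends in `101`.
4 states suffice.
        0   1  
>  q0   q0  q1 
   q1   q2  q1 
   q2   q0  q3 
 * q3   q2  q1 
(> = start, * = accepting)

start=q0; accept=q3; q0-0>q0; q0-1>q1; q1-0>q2; q1-1>q1; q2-0>q0; q2-1>q3; q3-0>q2; q3-1>q1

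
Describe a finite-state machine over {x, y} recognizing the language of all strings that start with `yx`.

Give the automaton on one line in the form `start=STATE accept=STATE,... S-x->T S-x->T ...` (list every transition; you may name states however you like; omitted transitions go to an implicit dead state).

start=s0 accept=s2 s0-x->s3 s0-y->s1 s1-x->s2 s1-y->s3 s2-x->s2 s2-y->s2 s3-x->s3 s3-y->s3

Walk along `yx` while the input agrees: from s0 take `y` to s1, and so on. Any deviation drops to the rejecting sink s3. Once s2 is reached the prefix is confirmed and every continuation is accepted.
        x   y  
>  s0   s3  s1 
   s1   s2  s3 
 * s2   s2  s2 
   s3   s3  s3 
(> = start, * = accepting)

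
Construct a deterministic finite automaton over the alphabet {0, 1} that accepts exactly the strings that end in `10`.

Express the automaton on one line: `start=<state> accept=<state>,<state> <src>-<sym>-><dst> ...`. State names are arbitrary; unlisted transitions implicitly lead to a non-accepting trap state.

Let each state record the length of the longest suffix of the input read so far that is also a prefix of `10`. B means the last symbol is `1`; C means the last 2 symbols are `10`. Accept only at C, where the string currently ends in `10`.
With 3 states:
       0  1 
>  A   A  B 
   B   C  B 
 * C   A  B 
(> = start, * = accepting)

start=A accept=C A-0->A A-1->B B-0->C B-1->B C-0->A C-1->B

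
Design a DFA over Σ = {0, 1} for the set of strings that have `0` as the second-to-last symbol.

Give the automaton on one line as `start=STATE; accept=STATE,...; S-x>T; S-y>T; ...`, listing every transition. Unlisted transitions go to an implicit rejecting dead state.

start=s0; accept=s3,s4; s0-0>s1; s0-1>s2; s1-0>s3; s1-1>s4; s2-0>s5; s2-1>s6; s3-0>s3; s3-1>s4; s4-0>s5; s4-1>s6; s5-0>s3; s5-1>s4; s6-0>s5; s6-1>s6

Because acceptance depends on a position counted from the end, the machine has to buffer the most recent 2 symbols. Make each state the string of the last up-to-2 symbols read; on input `x` shift the window left and append `x`. Accept when the buffered window has length 2 and begins with `0`.
A 7-state machine:
        0   1  
>  s0   s1  s2 
   s1   s3  s4 
   s2   s5  s6 
 * s3   s3  s4 
 * s4   s5  s6 
   s5   s3  s4 
   s6   s5  s6 
(> = start, * = accepting)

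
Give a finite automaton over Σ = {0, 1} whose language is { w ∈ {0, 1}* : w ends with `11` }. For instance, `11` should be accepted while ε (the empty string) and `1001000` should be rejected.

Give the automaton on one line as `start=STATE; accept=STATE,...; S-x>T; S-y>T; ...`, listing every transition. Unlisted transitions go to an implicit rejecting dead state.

start=q0; accept=q2; q0-0>q0; q0-1>q1; q1-0>q0; q1-1>q2; q2-0>q0; q2-1>q2

Let each state record the length of the longest suffix of the input read so far that is also a prefix of `11`. q1 means the last symbol is `1`; q2 means the last 2 symbols are `11`. Accept only at q2, where the string currently ends in `11`.
With 3 states:
        0   1  
>  q0   q0  q1 
   q1   q0  q2 
 * q2   q0  q2 
(> = start, * = accepting)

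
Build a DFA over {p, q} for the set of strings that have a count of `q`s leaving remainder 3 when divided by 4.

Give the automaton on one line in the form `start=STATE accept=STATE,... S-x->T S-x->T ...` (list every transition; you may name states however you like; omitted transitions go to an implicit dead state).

start=s0 accept=s3 s0-p->s0 s0-q->s1 s1-p->s1 s1-q->s2 s2-p->s2 s2-q->s3 s3-p->s3 s3-q->s0

The only thing that matters is how many `q`s have appeared, reduced mod 4. Use one state per residue: s0 for 0, …, s3 for 3. Reading `q` moves to the next residue; anything else stays put. s3 is accepting.
        p   q  
>  s0   s0  s1 
   s1   s1  s2 
   s2   s2  s3 
 * s3   s3  s0 
(> = start, * = accepting)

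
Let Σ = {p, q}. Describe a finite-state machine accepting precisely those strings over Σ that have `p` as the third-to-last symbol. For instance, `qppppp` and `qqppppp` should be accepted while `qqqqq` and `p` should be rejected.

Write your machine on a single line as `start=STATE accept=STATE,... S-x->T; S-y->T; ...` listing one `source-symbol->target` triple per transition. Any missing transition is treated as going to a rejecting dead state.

start=S0; accept=S7,S8,S9,S10; S0-p->S1; S0-q->S2; S1-p->S3; S1-q->S4; S2-p->S5; S2-q->S6; S3-p->S7; S3-q->S8; S4-p->S9; S4-q->S10; S5-p->S11; S5-q->S12; S6-p->S13; S6-q->S14; S7-p->S7; S7-q->S8; S8-p->S9; S8-q->S10; S9-p->S11; S9-q->S12; S10-p->S13; S10-q->S14; S11-p->S7; S11-q->S8; S12-p->S9; S12-q->S10; S13-p->S11; S13-q->S12; S14-p->S13; S14-q->S14

Because acceptance depends on a position counted from the end, the machine has to buffer the most recent 3 symbols. Make each state the string of the last up-to-3 symbols read; on input `x` shift the window left and append `x`. Accept when the buffered window has length 3 and begins with `p`.
A 15-state machine:
          p    q  
>  S0     S1   S2 
   S1     S3   S4 
   S2     S5   S6 
   S3     S7   S8 
   S4     S9  S10 
   S5    S11  S12 
   S6    S13  S14 
 * S7     S7   S8 
 * S8     S9  S10 
 * S9    S11  S12 
 * S10   S13  S14 
   S11    S7   S8 
   S12    S9  S10 
   S13   S11  S12 
   S14   S13  S14 
(> = start, * = accepting)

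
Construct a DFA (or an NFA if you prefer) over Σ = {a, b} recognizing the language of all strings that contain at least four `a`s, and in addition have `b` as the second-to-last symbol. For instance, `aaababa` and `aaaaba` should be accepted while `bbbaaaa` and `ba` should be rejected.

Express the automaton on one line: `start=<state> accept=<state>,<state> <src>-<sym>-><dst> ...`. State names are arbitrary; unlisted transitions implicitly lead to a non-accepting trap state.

Build one automaton per condition and run them in lockstep. The first has 6 states tracking the count of `a`s, saturating at 5; the second has 7 states tracking the last 2 symbols read. A product state is a pair (one from each), accepting exactly when both do.
          a    b  
>  q0     q1   q2 
   q1     q3   q4 
   q2     q5   q6 
   q3     q7   q8 
   q4     q9  q10 
   q5     q3   q4 
   q6     q5   q6 
   q7    q11  q12 
   q8    q13  q14 
   q9     q7   q8 
   q10    q9  q10 
   q11   q15  q16 
   q12   q17  q18 
   q13   q11  q12 
   q14   q13  q14 
   q15   q15  q19 
   q16   q20  q21 
 * q17   q15  q16 
   q18   q17  q18 
   q19   q20  q22 
 * q20   q15  q19 
 * q21   q20  q21 
 * q22   q20  q22 
(> = start, * = accepting)

start=q0 accept=q17,q20,q21,q22 q0-a->q1 q0-b->q2 q1-a->q3 q1-b->q4 q2-a->q5 q2-b->q6 q3-a->q7 q3-b->q8 q4-a->q9 q4-b->q10 q5-a->q3 q5-b->q4 q6-a->q5 q6-b->q6 q7-a->q11 q7-b->q12 q8-a->q13 q8-b->q14 q9-a->q7 q9-b->q8 q10-a->q9 q10-b->q10 q11-a->q15 q11-b->q16 q12-a->q17 q12-b->q18 q13-a->q11 q13-b->q12 q14-a->q13 q14-b->q14 q15-a->q15 q15-b->q19 q16-a->q20 q16-b->q21 q17-a->q15 q17-b->q16 q18-a->q17 q18-b->q18 q19-a->q20 q19-b->q22 q20-a->q15 q20-b->q19 q21-a->q20 q21-b->q21 q22-a->q20 q22-b->q22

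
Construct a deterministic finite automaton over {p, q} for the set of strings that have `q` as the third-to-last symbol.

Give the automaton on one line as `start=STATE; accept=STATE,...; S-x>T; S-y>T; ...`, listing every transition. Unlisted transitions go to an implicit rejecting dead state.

A DFA must remember the last 3 symbols (since which symbol is third-to-last isn't known until the input ends). Use one state per possible window of the last ≤3 symbols; accept from those whose window starts with `q`.
A 15-state machine:
       p  q 
>  A   B  C 
   B   D  E 
   C   F  G 
   D   H  I 
   E   J  K 
   F   L  M 
   G   N  O 
   H   H  I 
   I   J  K 
   J   L  M 
   K   N  O 
 * L   H  I 
 * M   J  K 
 * N   L  M 
 * O   N  O 
(> = start, * = accepting)

start=A; accept=L,M,N,O; A-p>B; A-q>C; B-p>D; B-q>E; C-p>F; C-q>G; D-p>H; D-q>I; E-p>J; E-q>K; F-p>L; F-q>M; G-p>N; G-q>O; H-p>H; H-q>I; I-p>J; I-q>K; J-p>L; J-q>M; K-p>N; K-q>O; L-p>H; L-q>I; M-p>J; M-q>K; N-p>L; N-q>M; O-p>N; O-q>O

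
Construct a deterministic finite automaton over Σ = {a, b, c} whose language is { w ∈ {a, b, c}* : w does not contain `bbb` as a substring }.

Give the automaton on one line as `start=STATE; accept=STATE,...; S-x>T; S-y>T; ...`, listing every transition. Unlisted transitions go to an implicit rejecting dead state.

Track partial matches of the forbidden pattern `bbb`. State q3 is a dead state reached once `bbb` has occurred; every other state accepts. q0 means no part of `bbb` is currently matched.
4 states suffice.
        a   b   c  
>* q0   q0  q1  q0 
 * q1   q0  q2  q0 
 * q2   q0  q3  q0 
   q3   q3  q3  q3 
(> = start, * = accepting)

start=q0; accept=q0,q1,q2; q0-a>q0; q0-b>q1; q0-c>q0; q1-a>q0; q1-b>q2; q1-c>q0; q2-a>q0; q2-b>q3; q2-c>q0; q3-a>q3; q3-b>q3; q3-c>q3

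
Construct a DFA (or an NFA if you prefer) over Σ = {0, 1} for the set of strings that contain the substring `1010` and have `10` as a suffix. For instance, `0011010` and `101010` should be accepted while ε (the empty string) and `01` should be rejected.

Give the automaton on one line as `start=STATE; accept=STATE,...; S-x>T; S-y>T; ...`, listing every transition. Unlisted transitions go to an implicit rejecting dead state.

start=q0; accept=q4; q0-0>q0; q0-1>q1; q1-0>q2; q1-1>q1; q2-0>q0; q2-1>q3; q3-0>q4; q3-1>q1; q4-0>q5; q4-1>q6; q5-0>q5; q5-1>q6; q6-0>q4; q6-1>q6

Build one automaton per condition and run them in lockstep. One (5 states) tracks whether and how much of `1010` has been seen; the other (3 states) tracks how much of the suffix `10` has currently been matched. Each combined state is a pair, one component from each; accept when both components accept.
A 7-state machine:
        0   1  
>  q0   q0  q1 
   q1   q2  q1 
   q2   q0  q3 
   q3   q4  q1 
 * q4   q5  q6 
   q5   q5  q6 
   q6   q4  q6 
(> = start, * = accepting)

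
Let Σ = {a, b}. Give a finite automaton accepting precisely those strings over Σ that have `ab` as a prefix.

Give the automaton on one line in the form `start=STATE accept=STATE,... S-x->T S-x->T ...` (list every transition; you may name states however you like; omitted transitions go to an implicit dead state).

Walk along `ab` while the input agrees: from q0 take `a` to q1, and so on. Any deviation drops to the rejecting sink q3. Once q2 is reached the prefix is confirmed and every continuation is accepted.
With 4 states:
        a   b  
>  q0   q1  q3 
   q1   q3  q2 
 * q2   q2  q2 
   q3   q3  q3 
(> = start, * = accepting)

start=q0 accept=q2 q0-a->q1 q0-b->q3 q1-a->q3 q1-b->q2 q2-a->q2 q2-b->q2 q3-a->q3 q3-b->q3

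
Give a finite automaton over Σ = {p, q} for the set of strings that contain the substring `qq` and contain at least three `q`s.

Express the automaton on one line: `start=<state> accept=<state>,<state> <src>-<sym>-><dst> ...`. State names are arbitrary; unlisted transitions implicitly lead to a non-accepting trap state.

Build one automaton per condition and run them in lockstep. One (3 states) tracks whether and how much of `qq` has been seen; the other (5 states) tracks the count of `q`s, saturating at 4. Each combined state is a pair, one component from each; accept when both components accept. Minimizing collapses redundant product states.
6 states suffice.
        p   q  
>  s0   s0  s1 
   s1   s2  s3 
   s2   s2  s4 
   s3   s3  s5 
   s4   s2  s5 
 * s5   s5  s5 
(> = start, * = accepting)

start=s0 accept=s5 s0-p->s0 s0-q->s1 s1-p->s2 s1-q->s3 s2-p->s2 s2-q->s4 s3-p->s3 s3-q->s5 s4-p->s2 s4-q->s5 s5-p->s5 s5-q->s5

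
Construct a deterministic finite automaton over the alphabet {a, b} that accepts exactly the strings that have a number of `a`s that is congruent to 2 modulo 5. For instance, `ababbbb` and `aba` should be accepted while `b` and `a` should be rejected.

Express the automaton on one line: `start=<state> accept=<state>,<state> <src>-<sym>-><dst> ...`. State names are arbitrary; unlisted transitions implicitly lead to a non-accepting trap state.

start=q0 accept=q2 q0-a->q1 q0-b->q0 q1-a->q2 q1-b->q1 q2-a->q3 q2-b->q2 q3-a->q4 q3-b->q3 q4-a->q0 q4-b->q4

The only thing that matters is how many `a`s have appeared, reduced mod 5. Use one state per residue: q0 for 0, …, q4 for 4. Reading `a` moves to the next residue; anything else stays put. q2 is accepting.
A 5-state machine:
        a   b  
>  q0   q1  q0 
   q1   q2  q1 
 * q2   q3  q2 
   q3   q4  q3 
   q4   q0  q4 
(> = start, * = accepting)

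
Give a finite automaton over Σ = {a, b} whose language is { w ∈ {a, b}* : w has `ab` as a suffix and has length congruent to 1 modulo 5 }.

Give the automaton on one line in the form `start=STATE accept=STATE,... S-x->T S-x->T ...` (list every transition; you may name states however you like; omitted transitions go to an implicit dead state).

Handle the two conditions separately and then intersect. The first has 3 states tracking how much of the suffix `ab` has currently been matched; the second has 5 states tracking the input length modulo 5. A product state is a pair (one from each), accepting exactly when both do.
With 15 states:
          a    b  
>  S0     S1   S2 
   S1     S3   S4 
   S2     S3   S5 
   S3     S6   S7 
   S4     S6   S8 
   S5     S6   S8 
   S6     S9  S10 
   S7     S9  S11 
   S8     S9  S11 
   S9    S12  S13 
   S10   S12   S0 
   S11   S12   S0 
   S12    S1  S14 
   S13    S1   S2 
 * S14    S3   S5 
(> = start, * = accepting)

start=S0 accept=S14 S0-a->S1 S0-b->S2 S1-a->S3 S1-b->S4 S2-a->S3 S2-b->S5 S3-a->S6 S3-b->S7 S4-a->S6 S4-b->S8 S5-a->S6 S5-b->S8 S6-a->S9 S6-b->S10 S7-a->S9 S7-b->S11 S8-a->S9 S8-b->S11 S9-a->S12 S9-b->S13 S10-a->S12 S10-b->S0 S11-a->S12 S11-b->S0 S12-a->S1 S12-b->S14 S13-a->S1 S13-b->S2 S14-a->S3 S14-b->S5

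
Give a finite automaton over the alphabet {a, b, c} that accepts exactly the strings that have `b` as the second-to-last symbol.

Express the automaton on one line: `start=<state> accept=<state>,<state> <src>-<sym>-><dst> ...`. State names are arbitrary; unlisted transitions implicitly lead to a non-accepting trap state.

start=q0 accept=q7,q8,q9 q0-a->q1 q0-b->q2 q0-c->q3 q1-a->q4 q1-b->q5 q1-c->q6 q2-a->q7 q2-b->q8 q2-c->q9 q3-a->q10 q3-b->q11 q3-c->q12 q4-a->q4 q4-b->q5 q4-c->q6 q5-a->q7 q5-b->q8 q5-c->q9 q6-a->q10 q6-b->q11 q6-c->q12 q7-a->q4 q7-b->q5 q7-c->q6 q8-a->q7 q8-b->q8 q8-c->q9 q9-a->q10 q9-b->q11 q9-c->q12 q10-a->q4 q10-b->q5 q10-c->q6 q11-a->q7 q11-b->q8 q11-c->q9 q12-a->q10 q12-b->q11 q12-c->q12

Because acceptance depends on a position counted from the end, the machine has to buffer the most recent 2 symbols. Make each state the string of the last up-to-2 symbols read; on input `x` shift the window left and append `x`. Accept when the buffered window has length 2 and begins with `b`.
          a    b    c  
>  q0     q1   q2   q3 
   q1     q4   q5   q6 
   q2     q7   q8   q9 
   q3    q10  q11  q12 
   q4     q4   q5   q6 
   q5     q7   q8   q9 
   q6    q10  q11  q12 
 * q7     q4   q5   q6 
 * q8     q7   q8   q9 
 * q9    q10  q11  q12 
   q10    q4   q5   q6 
   q11    q7   q8   q9 
   q12   q10  q11  q12 
(> = start, * = accepting)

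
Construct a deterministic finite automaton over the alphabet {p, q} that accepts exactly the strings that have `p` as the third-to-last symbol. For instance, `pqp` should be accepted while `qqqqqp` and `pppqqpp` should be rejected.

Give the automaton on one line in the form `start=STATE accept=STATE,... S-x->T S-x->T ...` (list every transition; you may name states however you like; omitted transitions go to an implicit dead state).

start=s0 accept=s7,s8,s9,s10 s0-p->s1 s0-q->s2 s1-p->s3 s1-q->s4 s2-p->s5 s2-q->s6 s3-p->s7 s3-q->s8 s4-p->s9 s4-q->s10 s5-p->s11 s5-q->s12 s6-p->s13 s6-q->s14 s7-p->s7 s7-q->s8 s8-p->s9 s8-q->s10 s9-p->s11 s9-q->s12 s10-p->s13 s10-q->s14 s11-p->s7 s11-q->s8 s12-p->s9 s12-q->s10 s13-p->s11 s13-q->s12 s14-p->s13 s14-q->s14

A DFA must remember the last 3 symbols (since which symbol is third-to-last isn't known until the input ends). Use one state per possible window of the last ≤3 symbols; accept from those whose window starts with `p`.
          p    q  
>  s0     s1   s2 
   s1     s3   s4 
   s2     s5   s6 
   s3     s7   s8 
   s4     s9  s10 
   s5    s11  s12 
   s6    s13  s14 
 * s7     s7   s8 
 * s8     s9  s10 
 * s9    s11  s12 
 * s10   s13  s14 
   s11    s7   s8 
   s12    s9  s10 
   s13   s11  s12 
   s14   s13  s14 
(> = start, * = accepting)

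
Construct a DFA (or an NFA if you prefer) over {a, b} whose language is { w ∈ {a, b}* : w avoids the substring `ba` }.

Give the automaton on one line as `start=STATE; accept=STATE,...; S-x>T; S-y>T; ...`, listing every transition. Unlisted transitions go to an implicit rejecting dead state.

start=s0; accept=s0,s1; s0-a>s0; s0-b>s1; s1-a>s2; s1-b>s1; s2-a>s2; s2-b>s2

This is the complement of 'contains `ba`'. Use the same substring-matching states — s0 through s2 holding how much of `ba` has just been matched — but flip the accepting set: everything except the trap s2 accepts.
3 states suffice.
        a   b  
>* s0   s0  s1 
 * s1   s2  s1 
   s2   s2  s2 
(> = start, * = accepting)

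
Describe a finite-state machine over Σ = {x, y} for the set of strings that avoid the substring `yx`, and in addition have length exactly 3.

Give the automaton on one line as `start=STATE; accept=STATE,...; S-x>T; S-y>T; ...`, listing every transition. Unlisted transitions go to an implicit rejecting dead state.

Build one automaton per condition and run them in lockstep. One (3 states) tracks partial matches of the forbidden pattern `yx`; the other (5 states) tracks the input length, saturating at 4. Each combined state is a pair, one component from each; accept when both components accept. Minimizing collapses redundant product states.
A 7-state machine:
        x   y  
>  q0   q1  q2 
   q1   q3  q4 
   q2   q5  q4 
   q3   q6  q6 
   q4   q5  q6 
   q5   q5  q5 
 * q6   q5  q5 
(> = start, * = accepting)

start=q0; accept=q6; q0-x>q1; q0-y>q2; q1-x>q3; q1-y>q4; q2-x>q5; q2-y>q4; q3-x>q6; q3-y>q6; q4-x>q5; q4-y>q6; q5-x>q5; q5-y>q5; q6-x>q5; q6-y>q5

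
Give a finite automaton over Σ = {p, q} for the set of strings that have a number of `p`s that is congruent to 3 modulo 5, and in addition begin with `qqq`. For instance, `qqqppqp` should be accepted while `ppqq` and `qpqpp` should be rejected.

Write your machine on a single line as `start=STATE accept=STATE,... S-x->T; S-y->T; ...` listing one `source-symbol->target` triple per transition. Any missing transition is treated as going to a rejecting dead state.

start=A; accept=H; A-p->B; A-q->C; B-p->B; B-q->B; C-p->B; C-q->D; D-p->B; D-q->E; E-p->F; E-q->E; F-p->G; F-q->F; G-p->H; G-q->G; H-p->I; H-q->H; I-p->E; I-q->I

Build one automaton per condition and run them in lockstep. The first has 5 states tracking the count of `p`s modulo 5; the second has 5 states tracking whether the input so far still matches the prefix `qqq`. A product state is a pair (one from each), accepting exactly when both do. After merging equivalent states the machine shrinks.
A 9-state machine:
       p  q 
>  A   B  C 
   B   B  B 
   C   B  D 
   D   B  E 
   E   F  E 
   F   G  F 
   G   H  G 
 * H   I  H 
   I   E  I 
(> = start, * = accepting)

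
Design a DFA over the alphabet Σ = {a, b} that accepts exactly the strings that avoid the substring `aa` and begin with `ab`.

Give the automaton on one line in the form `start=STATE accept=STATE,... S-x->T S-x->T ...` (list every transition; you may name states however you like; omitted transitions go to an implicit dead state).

start=q0 accept=q4,q6 q0-a->q1 q0-b->q2 q1-a->q3 q1-b->q4 q2-a->q5 q2-b->q2 q3-a->q3 q3-b->q3 q4-a->q6 q4-b->q4 q5-a->q3 q5-b->q2 q6-a->q7 q6-b->q4 q7-a->q7 q7-b->q7

Handle the two conditions separately and then intersect. One (3 states) tracks partial matches of the forbidden pattern `aa`; the other (4 states) tracks whether the input so far still matches the prefix `ab`. Each combined state is a pair, one component from each; accept when both components accept.
An 8-state machine:
        a   b  
>  q0   q1  q2 
   q1   q3  q4 
   q2   q5  q2 
   q3   q3  q3 
 * q4   q6  q4 
   q5   q3  q2 
 * q6   q7  q4 
   q7   q7  q7 
(> = start, * = accepting)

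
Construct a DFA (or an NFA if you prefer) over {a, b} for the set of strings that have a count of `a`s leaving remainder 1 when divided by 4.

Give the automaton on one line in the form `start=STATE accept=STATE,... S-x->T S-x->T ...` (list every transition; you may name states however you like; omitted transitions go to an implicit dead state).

Keep the running count of `a`s modulo 4: each `a` advances along the cycle q0 → q1 → q2 → q3 → q0 while other symbols loop. Accept at q1.
With 4 states:
        a   b  
>  q0   q1  q0 
 * q1   q2  q1 
   q2   q3  q2 
   q3   q0  q3 
(> = start, * = accepting)

start=q0 accept=q1 q0-a->q1 q0-b->q0 q1-a->q2 q1-b->q1 q2-a->q3 q2-b->q2 q3-a->q0 q3-b->q3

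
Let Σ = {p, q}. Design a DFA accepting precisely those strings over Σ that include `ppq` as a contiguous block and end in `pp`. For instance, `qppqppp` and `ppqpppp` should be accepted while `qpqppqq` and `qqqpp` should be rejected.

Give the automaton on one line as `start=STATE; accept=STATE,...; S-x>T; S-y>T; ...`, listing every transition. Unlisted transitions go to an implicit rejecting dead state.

Run two small machines in parallel and take their product. One (4 states) tracks whether and how much of `ppq` has been seen; the other (3 states) tracks how much of the suffix `pp` has currently been matched. Each combined state is a pair, one component from each; accept when both components accept.
        p   q  
>  s0   s1  s0 
   s1   s2  s0 
   s2   s2  s3 
   s3   s4  s3 
   s4   s5  s3 
 * s5   s5  s3 
(> = start, * = accepting)

start=s0; accept=s5; s0-p>s1; s0-q>s0; s1-p>s2; s1-q>s0; s2-p>s2; s2-q>s3; s3-p>s4; s3-q>s3; s4-p>s5; s4-q>s3; s5-p>s5; s5-q>s3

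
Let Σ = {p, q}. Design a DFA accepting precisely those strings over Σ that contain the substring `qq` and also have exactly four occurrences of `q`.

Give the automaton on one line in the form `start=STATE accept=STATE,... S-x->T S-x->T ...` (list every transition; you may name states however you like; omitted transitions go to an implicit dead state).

start=A accept=H A-p->A A-q->B B-p->C B-q->D C-p->C C-q->E D-p->D D-q->F E-p->G E-q->F F-p->F F-q->H G-p->G G-q->I H-p->H H-q->J I-p->J I-q->H J-p->J J-q->J

Handle the two conditions separately and then intersect. One (3 states) tracks whether and how much of `qq` has been seen; the other (6 states) tracks the count of `q`s, saturating at 5. Each combined state is a pair, one component from each; accept when both components accept. After merging equivalent states the machine shrinks.
With 10 states:
       p  q 
>  A   A  B 
   B   C  D 
   C   C  E 
   D   D  F 
   E   G  F 
   F   F  H 
   G   G  I 
 * H   H  J 
   I   J  H 
   J   J  J 
(> = start, * = accepting)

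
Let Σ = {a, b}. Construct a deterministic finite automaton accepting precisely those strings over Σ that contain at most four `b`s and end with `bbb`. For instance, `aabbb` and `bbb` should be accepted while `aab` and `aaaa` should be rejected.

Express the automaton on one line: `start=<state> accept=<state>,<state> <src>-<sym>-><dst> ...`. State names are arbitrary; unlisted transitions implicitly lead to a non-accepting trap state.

start=s0 accept=s6,s8 s0-a->s0 s0-b->s1 s1-a->s2 s1-b->s3 s2-a->s2 s2-b->s4 s3-a->s5 s3-b->s6 s4-a->s5 s4-b->s7 s5-a->s5 s5-b->s5 s6-a->s5 s6-b->s8 s7-a->s5 s7-b->s8 s8-a->s5 s8-b->s5

Handle the two conditions separately and then intersect. One (6 states) tracks the count of `b`s, saturating at 5; the other (4 states) tracks how much of the suffix `bbb` has currently been matched. Each combined state is a pair, one component from each; accept when both components accept. Minimizing collapses redundant product states.
A 9-state machine:
        a   b  
>  s0   s0  s1 
   s1   s2  s3 
   s2   s2  s4 
   s3   s5  s6 
   s4   s5  s7 
   s5   s5  s5 
 * s6   s5  s8 
   s7   s5  s8 
 * s8   s5  s5 
(> = start, * = accepting)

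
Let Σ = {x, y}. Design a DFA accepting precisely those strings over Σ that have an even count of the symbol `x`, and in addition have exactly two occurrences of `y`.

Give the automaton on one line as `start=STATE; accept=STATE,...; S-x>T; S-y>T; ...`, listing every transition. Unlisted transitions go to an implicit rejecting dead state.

Run two small machines in parallel and take their product. One (2 states) tracks the count of `x`s modulo 2; the other (4 states) tracks the count of `y`s, saturating at 3. Each combined state is a pair, one component from each; accept when both components accept.
       x  y 
>  A   B  C 
   B   A  D 
   C   D  E 
   D   C  F 
 * E   F  G 
   F   E  H 
   G   H  G 
   H   G  H 
(> = start, * = accepting)

start=A; accept=E; A-x>B; A-y>C; B-x>A; B-y>D; C-x>D; C-y>E; D-x>C; D-y>F; E-x>F; E-y>G; F-x>E; F-y>H; G-x>H; G-y>G; H-x>G; H-y>H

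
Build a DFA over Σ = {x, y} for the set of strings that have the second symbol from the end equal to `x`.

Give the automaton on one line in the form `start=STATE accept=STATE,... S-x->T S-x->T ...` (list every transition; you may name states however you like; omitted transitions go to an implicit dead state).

start=q0 accept=q3,q4 q0-x->q1 q0-y->q2 q1-x->q3 q1-y->q4 q2-x->q5 q2-y->q6 q3-x->q3 q3-y->q4 q4-x->q5 q4-y->q6 q5-x->q3 q5-y->q4 q6-x->q5 q6-y->q6

Because acceptance depends on a position counted from the end, the machine has to buffer the most recent 2 symbols. Make each state the string of the last up-to-2 symbols read; on input `x` shift the window left and append `x`. Accept when the buffered window has length 2 and begins with `x`.
A 7-state machine:
        x   y  
>  q0   q1  q2 
   q1   q3  q4 
   q2   q5  q6 
 * q3   q3  q4 
 * q4   q5  q6 
   q5   q3  q4 
   q6   q5  q6 
(> = start, * = accepting)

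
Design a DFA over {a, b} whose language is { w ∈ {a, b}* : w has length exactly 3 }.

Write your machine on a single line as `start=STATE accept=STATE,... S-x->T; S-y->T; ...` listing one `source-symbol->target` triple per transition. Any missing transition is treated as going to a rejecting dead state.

Count input length up to 4: every symbol moves from q0 toward q4, which means 'more than 3' and absorbs. Accept from {q3}.
        a   b  
>  q0   q1  q1 
   q1   q2  q2 
   q2   q3  q3 
 * q3   q4  q4 
   q4   q4  q4 
(> = start, * = accepting)

start=q0; accept=q3; q0-a->q1; q0-b->q1; q1-a->q2; q1-b->q2; q2-a->q3; q2-b->q3; q3-a->q4; q3-b->q4; q4-a->q4; q4-b->q4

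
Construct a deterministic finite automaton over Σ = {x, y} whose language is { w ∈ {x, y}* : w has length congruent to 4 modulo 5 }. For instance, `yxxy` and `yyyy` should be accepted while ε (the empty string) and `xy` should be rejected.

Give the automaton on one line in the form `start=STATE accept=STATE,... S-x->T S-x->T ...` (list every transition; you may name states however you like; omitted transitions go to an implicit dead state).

start=q0 accept=q4 q0-x->q1 q0-y->q1 q1-x->q2 q1-y->q2 q2-x->q3 q2-y->q3 q3-x->q4 q3-y->q4 q4-x->q0 q4-y->q0

Count input length modulo 5: every symbol advances one step around the cycle q0 → q1 → q2 → q3 → q4 → q0. Accept at q4.
With 5 states:
        x   y  
>  q0   q1  q1 
   q1   q2  q2 
   q2   q3  q3 
   q3   q4  q4 
 * q4   q0  q0 
(> = start, * = accepting)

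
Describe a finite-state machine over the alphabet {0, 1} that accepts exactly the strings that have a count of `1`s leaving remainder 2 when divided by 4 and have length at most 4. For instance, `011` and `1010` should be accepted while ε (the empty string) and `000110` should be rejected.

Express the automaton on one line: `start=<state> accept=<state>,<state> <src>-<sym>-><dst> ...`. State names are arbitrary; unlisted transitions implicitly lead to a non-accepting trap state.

Run two small machines in parallel and take their product. The first has 4 states tracking the count of `1`s modulo 4; the second has 6 states tracking the input length, saturating at 5. A product state is a pair (one from each), accepting exactly when both do.
With 18 states:
          0    1  
>  S0     S1   S2 
   S1     S3   S4 
   S2     S4   S5 
   S3     S6   S7 
   S4     S7   S8 
 * S5     S8   S9 
   S6    S10  S11 
   S7    S11  S12 
 * S8    S12  S13 
   S9    S13  S10 
   S10   S14  S15 
   S11   S15  S16 
 * S12   S16  S17 
   S13   S17  S14 
   S14   S14  S15 
   S15   S15  S16 
   S16   S16  S17 
   S17   S17  S14 
(> = start, * = accepting)

start=S0 accept=S5,S8,S12 S0-0->S1 S0-1->S2 S1-0->S3 S1-1->S4 S2-0->S4 S2-1->S5 S3-0->S6 S3-1->S7 S4-0->S7 S4-1->S8 S5-0->S8 S5-1->S9 S6-0->S10 S6-1->S11 S7-0->S11 S7-1->S12 S8-0->S12 S8-1->S13 S9-0->S13 S9-1->S10 S10-0->S14 S10-1->S15 S11-0->S15 S11-1->S16 S12-0->S16 S12-1->S17 S13-0->S17 S13-1->S14 S14-0->S14 S14-1->S15 S15-0->S15 S15-1->S16 S16-0->S16 S16-1->S17 S17-0->S17 S17-1->S14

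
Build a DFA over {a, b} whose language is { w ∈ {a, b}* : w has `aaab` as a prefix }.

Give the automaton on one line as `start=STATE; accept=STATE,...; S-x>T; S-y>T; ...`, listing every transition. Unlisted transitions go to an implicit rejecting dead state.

Walk along `aaab` while the input agrees: from S0 take `a` to S1, and so on. Any deviation drops to the rejecting sink S5. Once S4 is reached the prefix is confirmed and every continuation is accepted.
        a   b  
>  S0   S1  S5 
   S1   S2  S5 
   S2   S3  S5 
   S3   S5  S4 
 * S4   S4  S4 
   S5   S5  S5 
(> = start, * = accepting)

start=S0; accept=S4; S0-a>S1; S0-b>S5; S1-a>S2; S1-b>S5; S2-a>S3; S2-b>S5; S3-a>S5; S3-b>S4; S4-a>S4; S4-b>S4; S5-a>S5; S5-b>S5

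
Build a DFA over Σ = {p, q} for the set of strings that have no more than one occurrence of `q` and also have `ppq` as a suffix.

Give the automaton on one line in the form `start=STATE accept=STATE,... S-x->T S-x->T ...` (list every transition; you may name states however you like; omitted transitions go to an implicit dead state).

Run two small machines in parallel and take their product. One (3 states) tracks the count of `q`s, saturating at 2; the other (4 states) tracks how much of the suffix `ppq` has currently been matched. Each combined state is a pair, one component from each; accept when both components accept. After merging equivalent states the machine shrinks.
A 5-state machine:
       p  q 
>  A   B  C 
   B   D  C 
   C   C  C 
   D   D  E 
 * E   C  C 
(> = start, * = accepting)

start=A accept=E A-p->B A-q->C B-p->D B-q->C C-p->C C-q->C D-p->D D-q->E E-p->C E-q->C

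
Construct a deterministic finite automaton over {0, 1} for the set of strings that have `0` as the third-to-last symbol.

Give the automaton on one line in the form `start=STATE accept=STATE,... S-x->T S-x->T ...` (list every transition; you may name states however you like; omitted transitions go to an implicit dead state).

Because acceptance depends on a position counted from the end, the machine has to buffer the most recent 3 symbols. Make each state the string of the last up-to-3 symbols read; on input `x` shift the window left and append `x`. Accept when the buffered window has length 3 and begins with `0`.
With 15 states:
          0    1  
>  q0     q1   q2 
   q1     q3   q4 
   q2     q5   q6 
   q3     q7   q8 
   q4     q9  q10 
   q5    q11  q12 
   q6    q13  q14 
 * q7     q7   q8 
 * q8     q9  q10 
 * q9    q11  q12 
 * q10   q13  q14 
   q11    q7   q8 
   q12    q9  q10 
   q13   q11  q12 
   q14   q13  q14 
(> = start, * = accepting)

start=q0 accept=q7,q8,q9,q10 q0-0->q1 q0-1->q2 q1-0->q3 q1-1->q4 q2-0->q5 q2-1->q6 q3-0->q7 q3-1->q8 q4-0->q9 q4-1->q10 q5-0->q11 q5-1->q12 q6-0->q13 q6-1->q14 q7-0->q7 q7-1->q8 q8-0->q9 q8-1->q10 q9-0->q11 q9-1->q12 q10-0->q13 q10-1->q14 q11-0->q7 q11-1->q8 q12-0->q9 q12-1->q10 q13-0->q11 q13-1->q12 q14-0->q13 q14-1->q14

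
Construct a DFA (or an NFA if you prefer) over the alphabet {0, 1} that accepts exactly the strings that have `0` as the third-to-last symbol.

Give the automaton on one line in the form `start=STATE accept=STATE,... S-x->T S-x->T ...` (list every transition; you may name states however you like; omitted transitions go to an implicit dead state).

start=s0 accept=s7,s8,s9,s10 s0-0->s1 s0-1->s2 s1-0->s3 s1-1->s4 s2-0->s5 s2-1->s6 s3-0->s7 s3-1->s8 s4-0->s9 s4-1->s10 s5-0->s11 s5-1->s12 s6-0->s13 s6-1->s14 s7-0->s7 s7-1->s8 s8-0->s9 s8-1->s10 s9-0->s11 s9-1->s12 s10-0->s13 s10-1->s14 s11-0->s7 s11-1->s8 s12-0->s9 s12-1->s10 s13-0->s11 s13-1->s12 s14-0->s13 s14-1->s14

Because acceptance depends on a position counted from the end, the machine has to buffer the most recent 3 symbols. Make each state the string of the last up-to-3 symbols read; on input `x` shift the window left and append `x`. Accept when the buffered window has length 3 and begins with `0`.
15 states suffice.
          0    1  
>  s0     s1   s2 
   s1     s3   s4 
   s2     s5   s6 
   s3     s7   s8 
   s4     s9  s10 
   s5    s11  s12 
   s6    s13  s14 
 * s7     s7   s8 
 * s8     s9  s10 
 * s9    s11  s12 
 * s10   s13  s14 
   s11    s7   s8 
   s12    s9  s10 
   s13   s11  s12 
   s14   s13  s14 
(> = start, * = accepting)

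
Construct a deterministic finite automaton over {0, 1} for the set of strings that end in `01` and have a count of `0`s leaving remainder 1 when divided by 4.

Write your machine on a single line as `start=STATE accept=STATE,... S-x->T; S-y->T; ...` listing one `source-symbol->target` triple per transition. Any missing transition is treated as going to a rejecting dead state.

start=S0; accept=S3; S0-0->S1; S0-1->S0; S1-0->S2; S1-1->S3; S2-0->S4; S2-1->S2; S3-0->S2; S3-1->S5; S4-0->S0; S4-1->S4; S5-0->S2; S5-1->S5

Build one automaton per condition and run them in lockstep. The first has 3 states tracking how much of the suffix `01` has currently been matched; the second has 4 states tracking the count of `0`s modulo 4. A product state is a pair (one from each), accepting exactly when both do. Minimizing collapses redundant product states.
6 states suffice.
        0   1  
>  S0   S1  S0 
   S1   S2  S3 
   S2   S4  S2 
 * S3   S2  S5 
   S4   S0  S4 
   S5   S2  S5 
(> = start, * = accepting)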